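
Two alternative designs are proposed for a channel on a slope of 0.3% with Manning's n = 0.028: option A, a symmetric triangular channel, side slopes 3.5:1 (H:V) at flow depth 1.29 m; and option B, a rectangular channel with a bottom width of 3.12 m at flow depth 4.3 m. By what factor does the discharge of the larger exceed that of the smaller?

3.47

Channel A: For a triangular section with side slope z = 3.5: A = zy² = 3.5×1.29² = 5.824 m²; P = 2y√(1+z²) = 2×1.29×3.64 = 9.391 m. Hydraulic radius R = A/P = 5.824/9.391 = 0.6202 m. Q_A = (1/0.028)·5.824·0.6202^(2/3)·√0.003 = 8.286 m³/s.
Channel B: Flow area A = b·y = 3.12 × 4.3 = 13.42 m². Wetted perimeter P = b + 2y = 3.12 + 2×4.3 = 11.72 m. Hydraulic radius R = A/P = 13.42/11.72 = 1.145 m. Q_B = (1/0.028)·13.42·1.145^(2/3)·√0.003 = 28.72 m³/s.
The larger discharge is 28.72 m³/s and the smaller is 8.286 m³/s; the ratio is 3.47.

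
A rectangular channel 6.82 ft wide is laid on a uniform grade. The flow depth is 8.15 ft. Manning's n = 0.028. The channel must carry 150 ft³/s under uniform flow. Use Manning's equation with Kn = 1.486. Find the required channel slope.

Flow area A = b·y = 6.82 × 8.15 = 55.58 ft². Wetted perimeter P = b + 2y = 6.82 + 2×8.15 = 23.12 ft.
Hydraulic radius R = A/P = 55.58/23.12 = 2.404 ft.
From Manning's equation, S = [nQ / (1.486 A R^(2/3))]² = [0.028 × 150 / (1.486 × 55.58 × 2.404^(2/3))]² = 0.000803.

S = 0.000803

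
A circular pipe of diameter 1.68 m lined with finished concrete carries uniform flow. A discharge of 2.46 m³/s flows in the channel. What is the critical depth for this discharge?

y_c = 0.782 m

At critical depth, Q² T / (g A³) = 1, i.e. A³/T = Q²/g = 2.46²/9.81 = 0.6169.
Trying y = 0.69 m: A³/T = 0.3817 — low.
Trying y = 0.97 m: A³/T = 1.404 — high.
Trying y = 0.782 m: A³/T = 0.6166 — ≈ 0.6169.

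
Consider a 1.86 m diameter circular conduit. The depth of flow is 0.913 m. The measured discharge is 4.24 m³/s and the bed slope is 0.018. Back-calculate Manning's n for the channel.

For a circular section of diameter D = 1.86 m at depth y = 0.913 m, the central angle is θ = 2 arccos(1 − 2y/D) = 3.105 rad. Then A = (D²/8)(θ − sin θ) = 1.327 m² and P = Dθ/2 = 2.888 m.
Hydraulic radius R = A/P = 1.327/2.888 = 0.4595 m.
Rearranging Manning's equation: n = (1/Q) A R^(2/3) S^(1/2) = (1/4.24) × 1.327 × 0.4595^(2/3) × √0.018 = 0.025.

n = 0.025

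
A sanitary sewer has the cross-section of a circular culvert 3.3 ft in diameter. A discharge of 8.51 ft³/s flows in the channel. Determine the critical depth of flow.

y_c = 0.895 ft

At critical depth, Q² T / (g A³) = 1, i.e. A³/T = Q²/g = 8.51²/32.2 = 2.249.
Trying y = 1.02 ft: A³/T = 3.731 — over.
Trying y = 0.67 ft: A³/T = 0.7255 — short.
Trying y = 0.895 ft: A³/T = 2.246 — close enough.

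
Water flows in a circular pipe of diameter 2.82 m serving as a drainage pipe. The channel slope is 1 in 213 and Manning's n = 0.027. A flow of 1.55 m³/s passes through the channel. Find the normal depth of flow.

Manning's equation rearranged: A R^(2/3) = nQ / (1·√S) = 0.027 × 1.55 / (√0.004695) = 0.6108.
Trying y = 0.805 m: A R^(2/3) = 0.8797 — over.
Trying y = 0.595 m: A R^(2/3) = 0.4827 — short.
Trying y = 0.669 m: A R^(2/3) = 0.6106 — ≈ 0.6108.

y_n = 0.669 m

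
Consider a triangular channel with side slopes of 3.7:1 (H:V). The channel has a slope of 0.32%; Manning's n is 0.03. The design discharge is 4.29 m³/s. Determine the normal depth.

y_n = 1 m

Manning's equation rearranged: A R^(2/3) = nQ / (1·√S) = 0.03 × 4.29 / (√0.0032) = 2.275.
Trying y = 1.13 m: A R^(2/3) = 3.154 — too large.
Trying y = 0.751 m: A R^(2/3) = 1.061 — too small.
Trying y = 1 m: A R^(2/3) = 2.277 — ≈ 2.275.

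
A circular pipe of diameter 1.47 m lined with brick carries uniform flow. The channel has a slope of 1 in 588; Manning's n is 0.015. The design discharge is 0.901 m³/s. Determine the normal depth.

y_n = 0.625 m

Manning's equation rearranged: A R^(2/3) = nQ / (1·√S) = 0.015 × 0.901 / (√0.001701) = 0.3277.
Try y = 0.56 m: A R^(2/3) = 0.2682 — short.
Try y = 0.765 m: A R^(2/3) = 0.4657 — over.
Try y = 0.625 m: A R^(2/3) = 0.3278 — ≈ 0.3277.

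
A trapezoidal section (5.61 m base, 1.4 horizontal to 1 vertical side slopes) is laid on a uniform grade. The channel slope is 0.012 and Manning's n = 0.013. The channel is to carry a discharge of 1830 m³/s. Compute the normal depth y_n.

y_n = 6.5 m

Manning's equation rearranged: A R^(2/3) = nQ / (1·√S) = 0.013 × 1830 / (√0.012) = 217.2.
Trying y = 8.04 m: A R^(2/3) = 346 — high.
Trying y = 4.89 m: A R^(2/3) = 118.5 — low.
Trying y = 6.5 m: A R^(2/3) = 216.9 — close enough.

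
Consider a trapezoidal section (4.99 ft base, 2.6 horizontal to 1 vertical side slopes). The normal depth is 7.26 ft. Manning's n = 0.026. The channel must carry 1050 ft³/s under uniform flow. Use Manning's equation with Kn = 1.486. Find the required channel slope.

With bottom width b = 4.99 ft and side slope z = 2.6: A = (b + zy)y = (4.99 + 2.6×7.26)×7.26 = 173.3 ft²; P = b + 2y√(1+z²) = 4.99 + 2×7.26×2.786 = 45.44 ft.
Hydraulic radius R = A/P = 173.3/45.44 = 3.813 ft.
From Manning's equation, S = [nQ / (1.486 A R^(2/3))]² = [0.026 × 1050 / (1.486 × 173.3 × 3.813^(2/3))]² = 0.00189.

S = 0.00189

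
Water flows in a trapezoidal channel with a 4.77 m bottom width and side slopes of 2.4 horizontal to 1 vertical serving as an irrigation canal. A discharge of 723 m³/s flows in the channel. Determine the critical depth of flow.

y_c = 6.22 m

At critical depth, Q² T / (g A³) = 1, i.e. A³/T = Q²/g = 723²/9.81 = 53290.
Try y = 7.89 m: A³/T = 153500 — too large.
Try y = 6.22 m: A³/T = 53120 — matches.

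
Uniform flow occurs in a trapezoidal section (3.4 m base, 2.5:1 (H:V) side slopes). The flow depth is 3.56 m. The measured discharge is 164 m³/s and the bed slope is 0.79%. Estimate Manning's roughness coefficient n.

n = 0.0369

With bottom width b = 3.4 m and side slope z = 2.5: A = (b + zy)y = (3.4 + 2.5×3.56)×3.56 = 43.79 m²; P = b + 2y√(1+z²) = 3.4 + 2×3.56×2.693 = 22.57 m.
Hydraulic radius R = A/P = 43.79/22.57 = 1.94 m.
Rearranging Manning's equation: n = (1/Q) A R^(2/3) S^(1/2) = (1/164) × 43.79 × 1.94^(2/3) × √0.0079 = 0.0369.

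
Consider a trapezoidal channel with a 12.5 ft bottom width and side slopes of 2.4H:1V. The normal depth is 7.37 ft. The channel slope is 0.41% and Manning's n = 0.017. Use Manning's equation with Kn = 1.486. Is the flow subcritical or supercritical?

supercritical

With bottom width b = 12.5 ft and side slope z = 2.4: A = (b + zy)y = (12.5 + 2.4×7.37)×7.37 = 222.5 ft²; P = b + 2y√(1+z²) = 12.5 + 2×7.37×2.6 = 50.82 ft.
Hydraulic radius R = A/P = 222.5/50.82 = 4.378 ft.
V = (1.486/n) R^(2/3) √S = (1.486/0.017) × 4.378^(2/3) × √0.0041 = 14.98 ft/s. Hydraulic depth D_h = A/T = 222.5/47.88 = 4.647 ft.
Froude number Fr = V/√(g·D_h) = 14.98/√(32.2×4.647) = 1.22, which is greater than 1, so the flow is supercritical.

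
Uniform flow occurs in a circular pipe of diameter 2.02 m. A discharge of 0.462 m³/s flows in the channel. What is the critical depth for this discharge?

At critical depth, Q² T / (g A³) = 1, i.e. A³/T = Q²/g = 0.462²/9.81 = 0.02176.
At y = 0.28 m: A³/T = 0.01391 — low.
At y = 0.352 m: A³/T = 0.03424 — high.
At y = 0.314 m: A³/T = 0.02185 — matches.

y_c = 0.314 m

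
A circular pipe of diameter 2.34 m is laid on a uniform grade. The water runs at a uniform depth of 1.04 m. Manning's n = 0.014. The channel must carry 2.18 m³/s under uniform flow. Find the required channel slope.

For a circular section of diameter D = 2.34 m at depth y = 1.04 m, the central angle is θ = 2 arccos(1 − 2y/D) = 2.919 rad. Then A = (D²/8)(θ − sin θ) = 1.847 m² and P = Dθ/2 = 3.415 m.
Hydraulic radius R = A/P = 1.847/3.415 = 0.5407 m.
From Manning's equation, S = [nQ / (1 A R^(2/3))]² = [0.014 × 2.18 / (1 × 1.847 × 0.5407^(2/3))]² = 0.00062.

S = 0.00062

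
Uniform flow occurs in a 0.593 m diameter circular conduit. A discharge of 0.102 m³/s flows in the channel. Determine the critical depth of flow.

At critical depth, Q² T / (g A³) = 1, i.e. A³/T = Q²/g = 0.102²/9.81 = 0.001061.
Try y = 0.146 m: A³/T = 0.0002888 — low.
Try y = 0.257 m: A³/T = 0.00257 — high.
Try y = 0.204 m: A³/T = 0.001057 — ≈ 0.001061.

y_c = 0.204 m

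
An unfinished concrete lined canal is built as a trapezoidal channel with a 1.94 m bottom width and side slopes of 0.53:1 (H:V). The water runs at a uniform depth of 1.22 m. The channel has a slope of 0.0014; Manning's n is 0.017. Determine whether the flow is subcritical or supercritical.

subcritical

With bottom width b = 1.94 m and side slope z = 0.53: A = (b + zy)y = (1.94 + 0.53×1.22)×1.22 = 3.156 m²; P = b + 2y√(1+z²) = 1.94 + 2×1.22×1.132 = 4.702 m.
Hydraulic radius R = A/P = 3.156/4.702 = 0.6712 m.
V = (1/n) R^(2/3) √S = (1/0.017) × 0.6712^(2/3) × √0.0014 = 1.687 m/s. Hydraulic depth D_h = A/T = 3.156/3.233 = 0.976 m.
Froude number Fr = V/√(g·D_h) = 1.687/√(9.81×0.976) = 0.545, which is less than 1, so the flow is subcritical.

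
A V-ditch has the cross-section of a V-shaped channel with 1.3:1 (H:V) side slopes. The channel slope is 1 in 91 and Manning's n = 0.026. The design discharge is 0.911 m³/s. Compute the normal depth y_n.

Manning's equation rearranged: A R^(2/3) = nQ / (1·√S) = 0.026 × 0.911 / (√0.01099) = 0.226.
Trying y = 0.514 m: A R^(2/3) = 0.1189 — too small.
Trying y = 0.8 m: A R^(2/3) = 0.3868 — too large.
Trying y = 0.654 m: A R^(2/3) = 0.226 — matches.

y_n = 0.654 m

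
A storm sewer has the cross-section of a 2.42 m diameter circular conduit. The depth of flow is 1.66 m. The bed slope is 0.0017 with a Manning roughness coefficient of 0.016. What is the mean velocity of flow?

For a circular section of diameter D = 2.42 m at depth y = 1.66 m, the central angle is θ = 2 arccos(1 − 2y/D) = 3.904 rad. Then A = (D²/8)(θ − sin θ) = 3.363 m² and P = Dθ/2 = 4.723 m.
Hydraulic radius R = A/P = 3.363/4.723 = 0.712 m.
From Manning's equation, V = (1/n) R^(2/3) S^(1/2) = (1/0.016) × 0.712^(2/3) × 0.0017^(1/2) = 2.05 m/s.

V = 2.05 m/s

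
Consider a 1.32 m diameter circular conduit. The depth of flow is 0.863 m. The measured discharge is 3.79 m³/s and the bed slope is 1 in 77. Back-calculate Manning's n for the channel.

n = 0.015

For a circular section of diameter D = 1.32 m at depth y = 0.863 m, the central angle is θ = 2 arccos(1 − 2y/D) = 3.767 rad. Then A = (D²/8)(θ − sin θ) = 0.9479 m² and P = Dθ/2 = 2.486 m.
Hydraulic radius R = A/P = 0.9479/2.486 = 0.3813 m.
Rearranging Manning's equation: n = (1/Q) A R^(2/3) S^(1/2) = (1/3.79) × 0.9479 × 0.3813^(2/3) × √0.01299 = 0.015.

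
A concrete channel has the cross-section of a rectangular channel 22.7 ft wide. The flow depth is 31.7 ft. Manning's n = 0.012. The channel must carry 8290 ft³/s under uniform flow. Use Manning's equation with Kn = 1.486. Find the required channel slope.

S = 0.00051

Flow area A = b·y = 22.7 × 31.7 = 719.6 ft². Wetted perimeter P = b + 2y = 22.7 + 2×31.7 = 86.1 ft.
Hydraulic radius R = A/P = 719.6/86.1 = 8.358 ft.
From Manning's equation, S = [nQ / (1.486 A R^(2/3))]² = [0.012 × 8290 / (1.486 × 719.6 × 8.358^(2/3))]² = 0.00051.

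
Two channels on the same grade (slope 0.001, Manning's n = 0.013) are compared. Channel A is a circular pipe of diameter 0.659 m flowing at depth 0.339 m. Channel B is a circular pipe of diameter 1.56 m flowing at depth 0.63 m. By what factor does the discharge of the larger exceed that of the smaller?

6.51

Channel A: For a circular section of diameter D = 0.659 m at depth y = 0.339 m, the central angle is θ = 2 arccos(1 − 2y/D) = 3.199 rad. Then A = (D²/8)(θ − sin θ) = 0.1768 m² and P = Dθ/2 = 1.054 m. Hydraulic radius R = A/P = 0.1768/1.054 = 0.1677 m. Q_A = (1/0.013)·0.1768·0.1677^(2/3)·√0.001 = 0.1308 m³/s.
Channel B: For a circular section of diameter D = 1.56 m at depth y = 0.63 m, the central angle is θ = 2 arccos(1 − 2y/D) = 2.755 rad. Then A = (D²/8)(θ − sin θ) = 0.7231 m² and P = Dθ/2 = 2.149 m. Hydraulic radius R = A/P = 0.7231/2.149 = 0.3366 m. Q_B = (1/0.013)·0.7231·0.3366^(2/3)·√0.001 = 0.8511 m³/s.
The larger discharge is 0.8511 m³/s and the smaller is 0.1308 m³/s; the ratio is 6.51.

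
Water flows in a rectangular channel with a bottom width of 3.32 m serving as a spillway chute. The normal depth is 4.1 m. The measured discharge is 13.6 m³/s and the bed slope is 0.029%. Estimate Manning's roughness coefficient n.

n = 0.0191

Flow area A = b·y = 3.32 × 4.1 = 13.61 m². Wetted perimeter P = b + 2y = 3.32 + 2×4.1 = 11.52 m.
Hydraulic radius R = A/P = 13.61/11.52 = 1.182 m.
Rearranging Manning's equation: n = (1/Q) A R^(2/3) S^(1/2) = (1/13.6) × 13.61 × 1.182^(2/3) × √0.00029 = 0.0191.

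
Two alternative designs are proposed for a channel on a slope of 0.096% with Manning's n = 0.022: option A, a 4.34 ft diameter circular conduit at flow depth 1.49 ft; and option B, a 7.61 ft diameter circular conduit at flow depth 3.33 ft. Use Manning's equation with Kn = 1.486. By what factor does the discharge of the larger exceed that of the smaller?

6.99

Channel A: For a circular section of diameter D = 4.34 ft at depth y = 1.49 ft, the central angle is θ = 2 arccos(1 − 2y/D) = 2.504 rad. Then A = (D²/8)(θ − sin θ) = 4.495 ft² and P = Dθ/2 = 5.434 ft. Hydraulic radius R = A/P = 4.495/5.434 = 0.8271 ft. Q_A = (1.486/0.022)·4.495·0.8271^(2/3)·√0.00096 = 8.288 ft³/s.
Channel B: For a circular section of diameter D = 7.61 ft at depth y = 3.33 ft, the central angle is θ = 2 arccos(1 − 2y/D) = 2.891 rad. Then A = (D²/8)(θ − sin θ) = 19.14 ft² and P = Dθ/2 = 11 ft. Hydraulic radius R = A/P = 19.14/11 = 1.739 ft. Q_B = (1.486/0.022)·19.14·1.739^(2/3)·√0.00096 = 57.93 ft³/s.
The larger discharge is 57.93 ft³/s and the smaller is 8.288 ft³/s; the ratio is 6.99.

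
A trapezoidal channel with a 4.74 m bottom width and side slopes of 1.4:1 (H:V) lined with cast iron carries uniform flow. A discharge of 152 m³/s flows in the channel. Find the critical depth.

At critical depth, Q² T / (g A³) = 1, i.e. A³/T = Q²/g = 152²/9.81 = 2355.
Try y = 2.62 m: A³/T = 885.2 — short.
Try y = 4.33 m: A³/T = 6068 — over.
Try y = 3.4 m: A³/T = 2363 — close enough.

y_c = 3.4 m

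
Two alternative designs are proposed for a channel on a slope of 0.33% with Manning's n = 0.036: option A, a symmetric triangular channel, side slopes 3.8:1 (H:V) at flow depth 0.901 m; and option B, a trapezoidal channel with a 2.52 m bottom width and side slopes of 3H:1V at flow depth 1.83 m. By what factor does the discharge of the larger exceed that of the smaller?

Channel A: For a triangular section with side slope z = 3.8: A = zy² = 3.8×0.901² = 3.085 m²; P = 2y√(1+z²) = 2×0.901×3.929 = 7.081 m. Hydraulic radius R = A/P = 3.085/7.081 = 0.4357 m. Q_A = (1/0.036)·3.085·0.4357^(2/3)·√0.0033 = 2.829 m³/s.
Channel B: With bottom width b = 2.52 m and side slope z = 3: A = (b + zy)y = (2.52 + 3×1.83)×1.83 = 14.66 m²; P = b + 2y√(1+z²) = 2.52 + 2×1.83×3.162 = 14.09 m. Hydraulic radius R = A/P = 14.66/14.09 = 1.04 m. Q_B = (1/0.036)·14.66·1.04^(2/3)·√0.0033 = 24.01 m³/s.
The larger discharge is 24.01 m³/s and the smaller is 2.829 m³/s; the ratio is 8.49.

8.49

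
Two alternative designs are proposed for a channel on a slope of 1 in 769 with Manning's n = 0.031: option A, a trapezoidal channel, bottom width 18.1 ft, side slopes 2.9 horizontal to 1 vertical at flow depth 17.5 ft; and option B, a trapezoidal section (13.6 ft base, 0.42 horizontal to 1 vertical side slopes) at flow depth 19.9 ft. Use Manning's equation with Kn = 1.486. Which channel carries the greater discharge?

Channel A: With bottom width b = 18.1 ft and side slope z = 2.9: A = (b + zy)y = (18.1 + 2.9×17.5)×17.5 = 1205 ft²; P = b + 2y√(1+z²) = 18.1 + 2×17.5×3.068 = 125.5 ft. Hydraulic radius R = A/P = 1205/125.5 = 9.603 ft. Q_A = (1.486/0.031)·1205·9.603^(2/3)·√0.0013 = 9410 ft³/s.
Channel B: With bottom width b = 13.6 ft and side slope z = 0.42: A = (b + zy)y = (13.6 + 0.42×19.9)×19.9 = 437 ft²; P = b + 2y√(1+z²) = 13.6 + 2×19.9×1.085 = 56.77 ft. Hydraulic radius R = A/P = 437/56.77 = 7.697 ft. Q_B = (1.486/0.031)·437·7.697^(2/3)·√0.0013 = 2945 ft³/s.
Q_A = 9410 ft³/s vs Q_B = 2945 ft³/s, so channel A carries more.

channel A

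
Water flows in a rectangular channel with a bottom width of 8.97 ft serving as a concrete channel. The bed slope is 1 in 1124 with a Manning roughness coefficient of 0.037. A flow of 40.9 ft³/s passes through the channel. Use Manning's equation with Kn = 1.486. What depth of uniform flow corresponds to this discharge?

Manning's equation rearranged: A R^(2/3) = nQ / (1.486·√S) = 0.037 × 40.9 / (1.486 × √0.0008897) = 34.14.
At y = 2.28 ft: A R^(2/3) = 26.94 — short.
At y = 2.69 ft: A R^(2/3) = 34.12 — close enough.

y_n = 2.69 ft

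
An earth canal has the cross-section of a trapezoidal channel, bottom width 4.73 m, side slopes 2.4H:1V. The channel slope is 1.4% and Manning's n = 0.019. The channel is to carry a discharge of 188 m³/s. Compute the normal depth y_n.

Manning's equation rearranged: A R^(2/3) = nQ / (1·√S) = 0.019 × 188 / (√0.014) = 30.19.
Try y = 1.78 m: A R^(2/3) = 17.54 — short.
Try y = 2.72 m: A R^(2/3) = 42.28 — over.
Try y = 2.32 m: A R^(2/3) = 30.22 — matches.

y_n = 2.32 m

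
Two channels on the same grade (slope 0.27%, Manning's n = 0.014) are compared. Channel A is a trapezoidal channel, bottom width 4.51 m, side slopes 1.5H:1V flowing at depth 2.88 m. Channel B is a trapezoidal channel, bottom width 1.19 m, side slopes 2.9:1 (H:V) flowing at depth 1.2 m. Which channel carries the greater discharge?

channel A

Channel A: With bottom width b = 4.51 m and side slope z = 1.5: A = (b + zy)y = (4.51 + 1.5×2.88)×2.88 = 25.43 m²; P = b + 2y√(1+z²) = 4.51 + 2×2.88×1.803 = 14.89 m. Hydraulic radius R = A/P = 25.43/14.89 = 1.707 m. Q_A = (1/0.014)·25.43·1.707^(2/3)·√0.0027 = 134.8 m³/s.
Channel B: With bottom width b = 1.19 m and side slope z = 2.9: A = (b + zy)y = (1.19 + 2.9×1.2)×1.2 = 5.604 m²; P = b + 2y√(1+z²) = 1.19 + 2×1.2×3.068 = 8.552 m. Hydraulic radius R = A/P = 5.604/8.552 = 0.6553 m. Q_B = (1/0.014)·5.604·0.6553^(2/3)·√0.0027 = 15.69 m³/s.
Q_A = 134.8 m³/s vs Q_B = 15.69 m³/s, so channel A carries more.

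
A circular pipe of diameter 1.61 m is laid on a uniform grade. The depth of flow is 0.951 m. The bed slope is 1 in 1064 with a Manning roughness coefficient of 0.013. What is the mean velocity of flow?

For a circular section of diameter D = 1.61 m at depth y = 0.951 m, the central angle is θ = 2 arccos(1 − 2y/D) = 3.506 rad. Then A = (D²/8)(θ − sin θ) = 1.252 m² and P = Dθ/2 = 2.823 m.
Hydraulic radius R = A/P = 1.252/2.823 = 0.4434 m.
From Manning's equation, V = (1/n) R^(2/3) S^(1/2) = (1/0.013) × 0.4434^(2/3) × 0.0009398^(1/2) = 1.37 m/s.

V = 1.37 m/s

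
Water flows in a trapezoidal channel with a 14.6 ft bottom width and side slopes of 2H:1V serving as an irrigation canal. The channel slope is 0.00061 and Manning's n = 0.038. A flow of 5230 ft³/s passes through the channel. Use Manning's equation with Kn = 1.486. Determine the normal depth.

y_n = 20.3 ft

Manning's equation rearranged: A R^(2/3) = nQ / (1.486·√S) = 0.038 × 5230 / (1.486 × √0.00061) = 5415.
Trying y = 22.1 ft: A R^(2/3) = 6604 — over.
Trying y = 17.6 ft: A R^(2/3) = 3902 — short.
Trying y = 20.3 ft: A R^(2/3) = 5418 — matches.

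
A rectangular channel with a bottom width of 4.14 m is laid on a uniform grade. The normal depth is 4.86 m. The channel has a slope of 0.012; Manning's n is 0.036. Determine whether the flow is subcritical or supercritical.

Flow area A = b·y = 4.14 × 4.86 = 20.12 m². Wetted perimeter P = b + 2y = 4.14 + 2×4.86 = 13.86 m.
Hydraulic radius R = A/P = 20.12/13.86 = 1.452 m.
V = (1/n) R^(2/3) √S = (1/0.036) × 1.452^(2/3) × √0.012 = 3.901 m/s. Hydraulic depth D_h = A/T = 20.12/4.14 = 4.86 m.
Froude number Fr = V/√(g·D_h) = 3.901/√(9.81×4.86) = 0.565, which is less than 1, so the flow is subcritical.

subcritical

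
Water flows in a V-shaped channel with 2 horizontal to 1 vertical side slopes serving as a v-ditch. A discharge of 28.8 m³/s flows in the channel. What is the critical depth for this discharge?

y_c = 2.11 m

At critical depth, Q² T / (g A³) = 1, i.e. A³/T = Q²/g = 28.8²/9.81 = 84.55.
Try y = 1.86 m: A³/T = 44.52 — low.
Try y = 2.53 m: A³/T = 207.3 — high.
Try y = 2.11 m: A³/T = 83.65 — matches.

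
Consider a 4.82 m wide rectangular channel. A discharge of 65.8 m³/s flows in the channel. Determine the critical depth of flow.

For a rectangular channel, critical depth y_c = (q²/g)^(1/3) where q = Q/b = 65.8/4.82 = 13.65 m²/s.
So y_c = (13.65²/9.81)^(1/3) = 2.67 m.

y_c = 2.67 m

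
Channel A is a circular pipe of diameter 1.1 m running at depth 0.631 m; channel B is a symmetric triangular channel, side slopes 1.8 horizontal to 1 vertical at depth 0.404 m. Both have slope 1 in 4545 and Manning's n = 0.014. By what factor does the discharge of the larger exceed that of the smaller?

Channel A: For a circular section of diameter D = 1.1 m at depth y = 0.631 m, the central angle is θ = 2 arccos(1 − 2y/D) = 3.437 rad. Then A = (D²/8)(θ − sin θ) = 0.5639 m² and P = Dθ/2 = 1.89 m. Hydraulic radius R = A/P = 0.5639/1.89 = 0.2983 m. Q_A = (1/0.014)·0.5639·0.2983^(2/3)·√0.00022 = 0.2668 m³/s.
Channel B: For a triangular section with side slope z = 1.8: A = zy² = 1.8×0.404² = 0.2938 m²; P = 2y√(1+z²) = 2×0.404×2.059 = 1.664 m. Hydraulic radius R = A/P = 0.2938/1.664 = 0.1766 m. Q_B = (1/0.014)·0.2938·0.1766^(2/3)·√0.00022 = 0.09797 m³/s.
The larger discharge is 0.2668 m³/s and the smaller is 0.09797 m³/s; the ratio is 2.72.

2.72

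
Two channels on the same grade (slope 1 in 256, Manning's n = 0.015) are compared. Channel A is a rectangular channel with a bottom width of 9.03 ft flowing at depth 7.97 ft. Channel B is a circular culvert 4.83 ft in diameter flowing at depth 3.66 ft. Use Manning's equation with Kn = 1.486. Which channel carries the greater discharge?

channel A

Channel A: Flow area A = b·y = 9.03 × 7.97 = 71.97 ft². Wetted perimeter P = b + 2y = 9.03 + 2×7.97 = 24.97 ft. Hydraulic radius R = A/P = 71.97/24.97 = 2.882 ft. Q_A = (1.486/0.015)·71.97·2.882^(2/3)·√0.003906 = 902.5 ft³/s.
Channel B: For a circular section of diameter D = 4.83 ft at depth y = 3.66 ft, the central angle is θ = 2 arccos(1 − 2y/D) = 4.225 rad. Then A = (D²/8)(θ − sin θ) = 14.9 ft² and P = Dθ/2 = 10.2 ft. Hydraulic radius R = A/P = 14.9/10.2 = 1.46 ft. Q_B = (1.486/0.015)·14.9·1.46^(2/3)·√0.003906 = 118.7 ft³/s.
Q_A = 902.5 ft³/s vs Q_B = 118.7 ft³/s, so channel A carries more.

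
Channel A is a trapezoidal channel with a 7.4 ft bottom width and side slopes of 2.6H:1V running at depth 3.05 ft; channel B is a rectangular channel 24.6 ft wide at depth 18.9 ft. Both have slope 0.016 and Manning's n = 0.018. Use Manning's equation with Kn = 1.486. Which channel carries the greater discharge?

Channel A: With bottom width b = 7.4 ft and side slope z = 2.6: A = (b + zy)y = (7.4 + 2.6×3.05)×3.05 = 46.76 ft²; P = b + 2y√(1+z²) = 7.4 + 2×3.05×2.786 = 24.39 ft. Hydraulic radius R = A/P = 46.76/24.39 = 1.917 ft. Q_A = (1.486/0.018)·46.76·1.917^(2/3)·√0.016 = 753.4 ft³/s.
Channel B: Flow area A = b·y = 24.6 × 18.9 = 464.9 ft². Wetted perimeter P = b + 2y = 24.6 + 2×18.9 = 62.4 ft. Hydraulic radius R = A/P = 464.9/62.4 = 7.451 ft. Q_B = (1.486/0.018)·464.9·7.451^(2/3)·√0.016 = 18520 ft³/s.
Q_A = 753.4 ft³/s vs Q_B = 18520 ft³/s, so channel B carries more.

channel B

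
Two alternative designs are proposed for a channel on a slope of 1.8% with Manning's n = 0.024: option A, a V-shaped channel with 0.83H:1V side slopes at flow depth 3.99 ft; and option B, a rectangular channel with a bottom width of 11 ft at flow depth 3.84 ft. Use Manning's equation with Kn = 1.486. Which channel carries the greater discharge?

channel B

Channel A: For a triangular section with side slope z = 0.83: A = zy² = 0.83×3.99² = 13.21 ft²; P = 2y√(1+z²) = 2×3.99×1.3 = 10.37 ft. Hydraulic radius R = A/P = 13.21/10.37 = 1.274 ft. Q_A = (1.486/0.024)·13.21·1.274^(2/3)·√0.018 = 129 ft³/s.
Channel B: Flow area A = b·y = 11 × 3.84 = 42.24 ft². Wetted perimeter P = b + 2y = 11 + 2×3.84 = 18.68 ft. Hydraulic radius R = A/P = 42.24/18.68 = 2.261 ft. Q_B = (1.486/0.024)·42.24·2.261^(2/3)·√0.018 = 604.5 ft³/s.
Q_A = 129 ft³/s vs Q_B = 604.5 ft³/s, so channel B carries more.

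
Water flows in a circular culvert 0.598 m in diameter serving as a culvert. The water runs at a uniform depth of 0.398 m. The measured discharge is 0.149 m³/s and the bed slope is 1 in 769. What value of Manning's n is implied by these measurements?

n = 0.015

For a circular section of diameter D = 0.598 m at depth y = 0.398 m, the central angle is θ = 2 arccos(1 − 2y/D) = 3.817 rad. Then A = (D²/8)(θ − sin θ) = 0.1985 m² and P = Dθ/2 = 1.141 m.
Hydraulic radius R = A/P = 0.1985/1.141 = 0.174 m.
Rearranging Manning's equation: n = (1/Q) A R^(2/3) S^(1/2) = (1/0.149) × 0.1985 × 0.174^(2/3) × √0.0013 = 0.015.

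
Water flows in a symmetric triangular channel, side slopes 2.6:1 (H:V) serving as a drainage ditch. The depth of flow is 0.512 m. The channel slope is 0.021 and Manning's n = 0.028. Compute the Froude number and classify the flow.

For a triangular section with side slope z = 2.6: A = zy² = 2.6×0.512² = 0.6816 m²; P = 2y√(1+z²) = 2×0.512×2.786 = 2.853 m.
Hydraulic radius R = A/P = 0.6816/2.853 = 0.2389 m.
V = (1/n) R^(2/3) √S = (1/0.028) × 0.2389^(2/3) × √0.021 = 1.993 m/s. Hydraulic depth D_h = A/T = 0.6816/2.662 = 0.256 m.
Froude number Fr = V/√(g·D_h) = 1.993/√(9.81×0.256) = 1.26, which is greater than 1, so the flow is supercritical.

supercritical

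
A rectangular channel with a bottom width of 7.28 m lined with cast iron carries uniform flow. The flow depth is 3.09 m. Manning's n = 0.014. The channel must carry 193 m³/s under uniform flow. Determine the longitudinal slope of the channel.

Flow area A = b·y = 7.28 × 3.09 = 22.5 m². Wetted perimeter P = b + 2y = 7.28 + 2×3.09 = 13.46 m.
Hydraulic radius R = A/P = 22.5/13.46 = 1.671 m.
From Manning's equation, S = [nQ / (1 A R^(2/3))]² = [0.014 × 193 / (1 × 22.5 × 1.671^(2/3))]² = 0.00727.

S = 0.00727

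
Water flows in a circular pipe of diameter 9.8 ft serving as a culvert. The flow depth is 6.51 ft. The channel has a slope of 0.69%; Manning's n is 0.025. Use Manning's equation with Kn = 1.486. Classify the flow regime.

For a circular section of diameter D = 9.8 ft at depth y = 6.51 ft, the central angle is θ = 2 arccos(1 − 2y/D) = 3.811 rad. Then A = (D²/8)(θ − sin θ) = 53.2 ft² and P = Dθ/2 = 18.67 ft.
Hydraulic radius R = A/P = 53.2/18.67 = 2.849 ft.
V = (1.486/n) R^(2/3) √S = (1.486/0.025) × 2.849^(2/3) × √0.0069 = 9.923 ft/s. Hydraulic depth D_h = A/T = 53.2/9.256 = 5.748 ft.
Froude number Fr = V/√(g·D_h) = 9.923/√(32.2×5.748) = 0.729, which is less than 1, so the flow is subcritical.

subcritical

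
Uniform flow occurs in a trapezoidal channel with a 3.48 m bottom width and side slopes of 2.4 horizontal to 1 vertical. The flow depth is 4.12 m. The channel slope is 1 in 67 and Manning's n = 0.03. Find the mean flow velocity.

V = 6.91 m/s

With bottom width b = 3.48 m and side slope z = 2.4: A = (b + zy)y = (3.48 + 2.4×4.12)×4.12 = 55.08 m²; P = b + 2y√(1+z²) = 3.48 + 2×4.12×2.6 = 24.9 m.
Hydraulic radius R = A/P = 55.08/24.9 = 2.212 m.
From Manning's equation, V = (1/n) R^(2/3) S^(1/2) = (1/0.03) × 2.212^(2/3) × 0.01493^(1/2) = 6.91 m/s.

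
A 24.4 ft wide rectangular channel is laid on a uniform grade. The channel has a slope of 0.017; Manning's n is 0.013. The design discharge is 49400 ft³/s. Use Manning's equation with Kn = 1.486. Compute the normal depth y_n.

y_n = 31.8 ft

Manning's equation rearranged: A R^(2/3) = nQ / (1.486·√S) = 0.013 × 49400 / (1.486 × √0.017) = 3315.
At y = 38 ft: A R^(2/3) = 4081 — too large.
At y = 28 ft: A R^(2/3) = 2845 — too small.
At y = 31.8 ft: A R^(2/3) = 3312 — ≈ 3315.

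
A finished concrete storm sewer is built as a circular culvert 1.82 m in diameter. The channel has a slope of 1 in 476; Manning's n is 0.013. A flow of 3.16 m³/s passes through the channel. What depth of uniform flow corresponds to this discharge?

Manning's equation rearranged: A R^(2/3) = nQ / (1·√S) = 0.013 × 3.16 / (√0.002101) = 0.8963.
Try y = 0.784 m: A R^(2/3) = 0.5931 — too small.
Try y = 1.26 m: A R^(2/3) = 1.27 — too large.
Try y = 0.997 m: A R^(2/3) = 0.8956 — close enough.

y_n = 0.997 m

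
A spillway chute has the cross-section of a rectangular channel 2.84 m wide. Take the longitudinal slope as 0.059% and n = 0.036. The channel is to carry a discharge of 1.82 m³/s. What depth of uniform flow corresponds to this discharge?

y_n = 1.25 m

Manning's equation rearranged: A R^(2/3) = nQ / (1·√S) = 0.036 × 1.82 / (√0.00059) = 2.697.
Trying y = 1.52 m: A R^(2/3) = 3.513 — high.
Trying y = 0.978 m: A R^(2/3) = 1.93 — low.
Trying y = 1.25 m: A R^(2/3) = 2.704 — close enough.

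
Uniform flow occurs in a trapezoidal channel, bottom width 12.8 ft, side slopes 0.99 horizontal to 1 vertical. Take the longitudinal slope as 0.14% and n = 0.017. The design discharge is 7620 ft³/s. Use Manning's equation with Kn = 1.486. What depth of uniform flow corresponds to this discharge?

y_n = 18 ft

Manning's equation rearranged: A R^(2/3) = nQ / (1.486·√S) = 0.017 × 7620 / (1.486 × √0.0014) = 2330.
At y = 20.9 ft: A R^(2/3) = 3200 — high.
At y = 13.3 ft: A R^(2/3) = 1249 — low.
At y = 18 ft: A R^(2/3) = 2329 — ≈ 2330.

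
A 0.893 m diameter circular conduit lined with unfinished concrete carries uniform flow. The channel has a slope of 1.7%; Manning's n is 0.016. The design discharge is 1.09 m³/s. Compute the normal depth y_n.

y_n = 0.488 m

Manning's equation rearranged: A R^(2/3) = nQ / (1·√S) = 0.016 × 1.09 / (√0.017) = 0.1338.
Try y = 0.592 m: A R^(2/3) = 0.1793 — over.
Try y = 0.349 m: A R^(2/3) = 0.07443 — short.
Try y = 0.488 m: A R^(2/3) = 0.1336 — ≈ 0.1338.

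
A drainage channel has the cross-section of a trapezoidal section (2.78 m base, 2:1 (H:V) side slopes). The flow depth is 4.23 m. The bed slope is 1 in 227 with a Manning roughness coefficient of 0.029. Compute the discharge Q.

With bottom width b = 2.78 m and side slope z = 2: A = (b + zy)y = (2.78 + 2×4.23)×4.23 = 47.55 m²; P = b + 2y√(1+z²) = 2.78 + 2×4.23×2.236 = 21.7 m.
Hydraulic radius R = A/P = 47.55/21.7 = 2.191 m.
Manning's equation: Q = (1/n) A R^(2/3) S^(1/2) = (1/0.029) × 47.55 × 2.191^(2/3) × 0.004405^(1/2) = 184 m³/s.

Q = 184 m³/s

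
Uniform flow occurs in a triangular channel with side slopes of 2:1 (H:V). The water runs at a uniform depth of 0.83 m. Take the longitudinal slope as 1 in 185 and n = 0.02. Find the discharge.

For a triangular section with side slope z = 2: A = zy² = 2×0.83² = 1.378 m²; P = 2y√(1+z²) = 2×0.83×2.236 = 3.712 m.
Hydraulic radius R = A/P = 1.378/3.712 = 0.3712 m.
Manning's equation: Q = (1/n) A R^(2/3) S^(1/2) = (1/0.02) × 1.378 × 0.3712^(2/3) × 0.005405^(1/2) = 2.62 m³/s.

Q = 2.62 m³/s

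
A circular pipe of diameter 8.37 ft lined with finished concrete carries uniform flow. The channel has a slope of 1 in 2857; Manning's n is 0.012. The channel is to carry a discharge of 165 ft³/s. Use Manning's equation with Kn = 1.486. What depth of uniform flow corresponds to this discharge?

Manning's equation rearranged: A R^(2/3) = nQ / (1.486·√S) = 0.012 × 165 / (1.486 × √0.00035) = 71.22.
At y = 6.35 ft: A R^(2/3) = 83.17 — too large.
At y = 5.62 ft: A R^(2/3) = 71.26 — matches.

y_n = 5.62 ft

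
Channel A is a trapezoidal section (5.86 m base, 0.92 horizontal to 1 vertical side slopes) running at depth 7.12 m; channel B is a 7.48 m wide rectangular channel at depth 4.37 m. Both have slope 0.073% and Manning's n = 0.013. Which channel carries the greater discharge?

Channel A: With bottom width b = 5.86 m and side slope z = 0.92: A = (b + zy)y = (5.86 + 0.92×7.12)×7.12 = 88.36 m²; P = b + 2y√(1+z²) = 5.86 + 2×7.12×1.359 = 25.21 m. Hydraulic radius R = A/P = 88.36/25.21 = 3.505 m. Q_A = (1/0.013)·88.36·3.505^(2/3)·√0.00073 = 423.8 m³/s.
Channel B: Flow area A = b·y = 7.48 × 4.37 = 32.69 m². Wetted perimeter P = b + 2y = 7.48 + 2×4.37 = 16.22 m. Hydraulic radius R = A/P = 32.69/16.22 = 2.015 m. Q_B = (1/0.013)·32.69·2.015^(2/3)·√0.00073 = 108.4 m³/s.
Q_A = 423.8 m³/s vs Q_B = 108.4 m³/s, so channel A carries more.

channel A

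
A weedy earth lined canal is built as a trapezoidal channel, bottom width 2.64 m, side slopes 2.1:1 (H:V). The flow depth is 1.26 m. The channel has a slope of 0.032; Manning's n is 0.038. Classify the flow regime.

supercritical

With bottom width b = 2.64 m and side slope z = 2.1: A = (b + zy)y = (2.64 + 2.1×1.26)×1.26 = 6.66 m²; P = b + 2y√(1+z²) = 2.64 + 2×1.26×2.326 = 8.501 m.
Hydraulic radius R = A/P = 6.66/8.501 = 0.7834 m.
V = (1/n) R^(2/3) √S = (1/0.038) × 0.7834^(2/3) × √0.032 = 4.001 m/s. Hydraulic depth D_h = A/T = 6.66/7.932 = 0.8397 m.
Froude number Fr = V/√(g·D_h) = 4.001/√(9.81×0.8397) = 1.39, which is greater than 1, so the flow is supercritical.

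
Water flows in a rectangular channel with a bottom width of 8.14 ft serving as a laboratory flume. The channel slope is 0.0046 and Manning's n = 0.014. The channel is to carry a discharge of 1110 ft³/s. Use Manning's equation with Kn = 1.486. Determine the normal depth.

y_n = 9.44 ft

Manning's equation rearranged: A R^(2/3) = nQ / (1.486·√S) = 0.014 × 1110 / (1.486 × √0.0046) = 154.2.
Trying y = 6.64 ft: A R^(2/3) = 100.2 — too small.
Trying y = 11.9 ft: A R^(2/3) = 203 — too large.
Trying y = 9.44 ft: A R^(2/3) = 154.2 — ≈ 154.2.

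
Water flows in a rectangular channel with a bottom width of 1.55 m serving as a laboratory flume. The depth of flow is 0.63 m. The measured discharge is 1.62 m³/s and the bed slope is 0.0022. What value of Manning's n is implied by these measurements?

n = 0.014

Flow area A = b·y = 1.55 × 0.63 = 0.9765 m². Wetted perimeter P = b + 2y = 1.55 + 2×0.63 = 2.81 m.
Hydraulic radius R = A/P = 0.9765/2.81 = 0.3475 m.
Rearranging Manning's equation: n = (1/Q) A R^(2/3) S^(1/2) = (1/1.62) × 0.9765 × 0.3475^(2/3) × √0.0022 = 0.014.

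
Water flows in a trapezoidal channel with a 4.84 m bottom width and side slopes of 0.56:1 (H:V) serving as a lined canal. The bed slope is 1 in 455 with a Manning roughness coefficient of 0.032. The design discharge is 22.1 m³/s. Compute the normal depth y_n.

Manning's equation rearranged: A R^(2/3) = nQ / (1·√S) = 0.032 × 22.1 / (√0.002198) = 15.09.
At y = 1.53 m: A R^(2/3) = 8.971 — low.
At y = 2.49 m: A R^(2/3) = 20.09 — high.
At y = 2.1 m: A R^(2/3) = 15.12 — ≈ 15.09.

y_n = 2.1 m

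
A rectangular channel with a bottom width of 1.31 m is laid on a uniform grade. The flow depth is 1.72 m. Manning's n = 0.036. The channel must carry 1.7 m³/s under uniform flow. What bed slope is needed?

Flow area A = b·y = 1.31 × 1.72 = 2.253 m². Wetted perimeter P = b + 2y = 1.31 + 2×1.72 = 4.75 m.
Hydraulic radius R = A/P = 2.253/4.75 = 0.4744 m.
From Manning's equation, S = [nQ / (1 A R^(2/3))]² = [0.036 × 1.7 / (1 × 2.253 × 0.4744^(2/3))]² = 0.00199.

S = 0.00199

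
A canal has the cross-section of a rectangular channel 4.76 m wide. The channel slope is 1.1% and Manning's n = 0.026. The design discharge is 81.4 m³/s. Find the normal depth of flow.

Manning's equation rearranged: A R^(2/3) = nQ / (1·√S) = 0.026 × 81.4 / (√0.011) = 20.18.
At y = 2.56 m: A R^(2/3) = 14.01 — short.
At y = 4.06 m: A R^(2/3) = 25.33 — over.
At y = 3.39 m: A R^(2/3) = 20.18 — ≈ 20.18.

y_n = 3.39 m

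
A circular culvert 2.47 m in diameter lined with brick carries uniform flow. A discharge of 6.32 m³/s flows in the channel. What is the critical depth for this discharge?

y_c = 1.14 m

At critical depth, Q² T / (g A³) = 1, i.e. A³/T = Q²/g = 6.32²/9.81 = 4.072.
Try y = 1.39 m: A³/T = 8.746 — too large.
Try y = 0.959 m: A³/T = 2.113 — too small.
Try y = 1.14 m: A³/T = 4.1 — matches.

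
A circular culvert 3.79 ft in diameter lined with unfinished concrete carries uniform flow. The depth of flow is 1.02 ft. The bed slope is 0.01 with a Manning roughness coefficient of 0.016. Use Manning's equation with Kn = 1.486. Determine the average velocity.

For a circular section of diameter D = 3.79 ft at depth y = 1.02 ft, the central angle is θ = 2 arccos(1 − 2y/D) = 2.182 rad. Then A = (D²/8)(θ − sin θ) = 2.446 ft² and P = Dθ/2 = 4.134 ft.
Hydraulic radius R = A/P = 2.446/4.134 = 0.5917 ft.
From Manning's equation, V = (1.486/n) R^(2/3) S^(1/2) = (1.486/0.016) × 0.5917^(2/3) × 0.01^(1/2) = 6.55 ft/s.

V = 6.55 ft/s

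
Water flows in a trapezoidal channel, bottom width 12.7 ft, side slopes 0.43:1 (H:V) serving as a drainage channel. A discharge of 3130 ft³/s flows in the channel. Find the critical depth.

y_c = 10.9 ft

At critical depth, Q² T / (g A³) = 1, i.e. A³/T = Q²/g = 3130²/32.2 = 304300.
Trying y = 8.8 ft: A³/T = 150600 — low.
Trying y = 12.3 ft: A³/T = 465400 — high.
Trying y = 10.9 ft: A³/T = 308400 — close enough.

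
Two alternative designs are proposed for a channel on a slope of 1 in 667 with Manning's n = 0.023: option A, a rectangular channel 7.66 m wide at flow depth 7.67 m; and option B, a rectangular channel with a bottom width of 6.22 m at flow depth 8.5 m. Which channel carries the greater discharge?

Channel A: Flow area A = b·y = 7.66 × 7.67 = 58.75 m². Wetted perimeter P = b + 2y = 7.66 + 2×7.67 = 23 m. Hydraulic radius R = A/P = 58.75/23 = 2.554 m. Q_A = (1/0.023)·58.75·2.554^(2/3)·√0.001499 = 184.8 m³/s.
Channel B: Flow area A = b·y = 6.22 × 8.5 = 52.87 m². Wetted perimeter P = b + 2y = 6.22 + 2×8.5 = 23.22 m. Hydraulic radius R = A/P = 52.87/23.22 = 2.277 m. Q_B = (1/0.023)·52.87·2.277^(2/3)·√0.001499 = 154 m³/s.
Q_A = 184.8 m³/s vs Q_B = 154 m³/s, so channel A carries more.

channel A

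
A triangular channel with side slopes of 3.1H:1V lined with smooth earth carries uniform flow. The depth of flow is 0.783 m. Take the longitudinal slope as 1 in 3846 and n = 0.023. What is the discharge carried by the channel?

For a triangular section with side slope z = 3.1: A = zy² = 3.1×0.783² = 1.901 m²; P = 2y√(1+z²) = 2×0.783×3.257 = 5.101 m.
Hydraulic radius R = A/P = 1.901/5.101 = 0.3726 m.
Manning's equation: Q = (1/n) A R^(2/3) S^(1/2) = (1/0.023) × 1.901 × 0.3726^(2/3) × 0.00026^(1/2) = 0.69 m³/s.

Q = 0.69 m³/s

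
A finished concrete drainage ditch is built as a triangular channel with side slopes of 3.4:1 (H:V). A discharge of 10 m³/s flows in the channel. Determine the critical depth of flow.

At critical depth, Q² T / (g A³) = 1, i.e. A³/T = Q²/g = 10²/9.81 = 10.19.
Try y = 1.39 m: A³/T = 29.99 — over.
Try y = 1.12 m: A³/T = 10.19 — ≈ 10.19.

y_c = 1.12 m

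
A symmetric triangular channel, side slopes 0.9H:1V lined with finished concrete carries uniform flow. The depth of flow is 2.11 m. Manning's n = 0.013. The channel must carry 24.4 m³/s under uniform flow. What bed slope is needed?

S = 0.00997

For a triangular section with side slope z = 0.9: A = zy² = 0.9×2.11² = 4.007 m²; P = 2y√(1+z²) = 2×2.11×1.345 = 5.677 m.
Hydraulic radius R = A/P = 4.007/5.677 = 0.7058 m.
From Manning's equation, S = [nQ / (1 A R^(2/3))]² = [0.013 × 24.4 / (1 × 4.007 × 0.7058^(2/3))]² = 0.00997.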